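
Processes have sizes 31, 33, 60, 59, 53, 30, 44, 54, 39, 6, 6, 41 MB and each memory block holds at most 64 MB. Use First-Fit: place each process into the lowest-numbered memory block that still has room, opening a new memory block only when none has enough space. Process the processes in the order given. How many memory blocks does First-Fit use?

memory block 1: place 31 MB, 33 MB left
memory block 1: place 33 MB, 0 MB left
memory block 2: place 60 MB, 4 MB left
memory block 3: place 59 MB, 5 MB left
memory block 4: place 53 MB, 11 MB left
memory block 5: place 30 MB, 34 MB left
memory block 6: place 44 MB, 20 MB left
memory block 7: place 54 MB, 10 MB left
memory block 8: place 39 MB, 25 MB left
memory block 4: place 6 MB, 5 MB left
memory block 5: place 6 MB, 28 MB left
memory block 9: place 41 MB, 23 MB left
Final memory blocks: [31,33] [60] [59] [53,6] [30,6] [44] [54] [39] [41].

9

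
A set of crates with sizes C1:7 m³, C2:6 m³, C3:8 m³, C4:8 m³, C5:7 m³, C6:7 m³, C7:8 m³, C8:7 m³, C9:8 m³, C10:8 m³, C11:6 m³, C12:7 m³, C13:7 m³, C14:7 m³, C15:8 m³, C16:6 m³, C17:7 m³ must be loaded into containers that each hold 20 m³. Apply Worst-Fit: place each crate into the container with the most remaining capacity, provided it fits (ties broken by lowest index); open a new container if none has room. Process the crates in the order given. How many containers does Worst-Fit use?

container 1: place C1 (7 m³), 13 m³ left
container 1: place C2 (6 m³), 7 m³ left
container 2: place C3 (8 m³), 12 m³ left
container 2: place C4 (8 m³), 4 m³ left
container 1: place C5 (7 m³), 0 m³ left
container 3: place C6 (7 m³), 13 m³ left
container 3: place C7 (8 m³), 5 m³ left
container 4: place C8 (7 m³), 13 m³ left
container 4: place C9 (8 m³), 5 m³ left
container 5: place C10 (8 m³), 12 m³ left
container 5: place C11 (6 m³), 6 m³ left
container 6: place C12 (7 m³), 13 m³ left
container 6: place C13 (7 m³), 6 m³ left
container 7: place C14 (7 m³), 13 m³ left
container 7: place C15 (8 m³), 5 m³ left
container 5: place C16 (6 m³), 0 m³ left
container 8: place C17 (7 m³), 13 m³ left

8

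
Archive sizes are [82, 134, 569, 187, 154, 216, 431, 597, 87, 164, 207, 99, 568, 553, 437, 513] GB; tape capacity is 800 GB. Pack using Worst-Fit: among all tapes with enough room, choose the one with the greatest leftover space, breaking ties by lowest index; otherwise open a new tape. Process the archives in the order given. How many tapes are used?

82 GB → tape 1 (remaining 718 GB)
134 GB → tape 1 (remaining 584 GB)
569 GB → tape 1 (remaining 15 GB)
187 GB → tape 2 (remaining 613 GB)
154 GB → tape 2 (remaining 459 GB)
216 GB → tape 2 (remaining 243 GB)
431 GB → tape 3 (remaining 369 GB)
597 GB → tape 4 (remaining 203 GB)
87 GB → tape 3 (remaining 282 GB)
164 GB → tape 3 (remaining 118 GB)
207 GB → tape 2 (remaining 36 GB)
99 GB → tape 4 (remaining 104 GB)
568 GB → tape 5 (remaining 232 GB)
553 GB → tape 6 (remaining 247 GB)
437 GB → tape 7 (remaining 363 GB)
513 GB → tape 8 (remaining 287 GB)

8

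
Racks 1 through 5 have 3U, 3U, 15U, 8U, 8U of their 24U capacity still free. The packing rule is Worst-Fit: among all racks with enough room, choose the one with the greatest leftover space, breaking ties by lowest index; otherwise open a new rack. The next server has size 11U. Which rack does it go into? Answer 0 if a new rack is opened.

Racks with room: rack 3 (15U).
Most room is rack 3 with 15U free.

3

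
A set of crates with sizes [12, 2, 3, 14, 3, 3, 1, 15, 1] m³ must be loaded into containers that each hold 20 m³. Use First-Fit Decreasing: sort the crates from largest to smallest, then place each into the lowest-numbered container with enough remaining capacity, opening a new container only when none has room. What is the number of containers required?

3

Sorted descending: 15, 14, 12, 3, 3, 3, 2, 1, 1.
container 1: place 15 m³, 5 m³ left
container 2: place 14 m³, 6 m³ left
container 3: place 12 m³, 8 m³ left
container 1: place 3 m³, 2 m³ left
container 2: place 3 m³, 3 m³ left
container 2: place 3 m³, 0 m³ left
container 1: place 2 m³, 0 m³ left
container 3: place 1 m³, 7 m³ left
container 3: place 1 m³, 6 m³ left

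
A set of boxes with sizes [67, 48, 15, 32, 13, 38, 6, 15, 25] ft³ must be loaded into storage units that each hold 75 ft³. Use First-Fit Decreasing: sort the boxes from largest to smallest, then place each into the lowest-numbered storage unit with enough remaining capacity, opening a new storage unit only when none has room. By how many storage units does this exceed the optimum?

0

First-Fit Decreasing: [67,6] [48,25] [38,32] [15,15,13] → 4 storage units.
Total size 259 ft³; any packing needs at least ⌈259/75⌉ = 4 storage units.
So 4 is already optimal.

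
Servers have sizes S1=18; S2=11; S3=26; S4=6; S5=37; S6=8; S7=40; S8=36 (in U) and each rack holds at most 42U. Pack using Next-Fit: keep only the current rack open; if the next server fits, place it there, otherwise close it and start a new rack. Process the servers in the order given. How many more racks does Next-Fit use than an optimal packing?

Next-Fit: [18,11] [26,6] [37] [8] [40] [36] → 6 racks.
Total size 182U; any packing needs at least ⌈182/42⌉ = 5 racks.
An optimal packing achieves that bound: [40] [37] [36,6] [26,11] [18,8] → 5 racks.
Excess: 6 − 5 = 1.

1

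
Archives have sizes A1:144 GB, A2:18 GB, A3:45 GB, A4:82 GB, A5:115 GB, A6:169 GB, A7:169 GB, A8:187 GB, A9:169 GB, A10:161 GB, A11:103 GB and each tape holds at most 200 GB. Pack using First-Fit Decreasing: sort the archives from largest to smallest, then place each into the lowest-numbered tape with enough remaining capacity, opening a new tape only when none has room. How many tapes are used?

8 tapes

Sorted descending: 187, 169, 169, 169, 161, 144, 115, 103, 82, 45, 18.
tape 1: place 187 GB, 13 GB left
tape 2: place 169 GB, 31 GB left
tape 3: place 169 GB, 31 GB left
tape 4: place 169 GB, 31 GB left
tape 5: place 161 GB, 39 GB left
tape 6: place 144 GB, 56 GB left
tape 7: place 115 GB, 85 GB left
tape 8: place 103 GB, 97 GB left
tape 7: place 82 GB, 3 GB left
tape 6: place 45 GB, 11 GB left
tape 2: place 18 GB, 13 GB left
Final tapes: [187] [169,18] [169] [169] [161] [144,45] [115,82] [103].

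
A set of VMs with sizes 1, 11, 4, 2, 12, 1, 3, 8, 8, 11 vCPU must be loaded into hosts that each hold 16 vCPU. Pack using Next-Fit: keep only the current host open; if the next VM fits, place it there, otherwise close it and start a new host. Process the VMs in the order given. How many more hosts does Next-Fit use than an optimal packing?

1

Next-Fit: [1,11,4] [2,12,1] [3,8] [8] [11] → 5 hosts.
Total size 61 vCPU; any packing needs at least ⌈61/16⌉ = 4 hosts.
An optimal packing achieves that bound: [12,4] [11,3,2] [11,1,1] [8,8] → 4 hosts.
Excess: 5 − 4 = 1.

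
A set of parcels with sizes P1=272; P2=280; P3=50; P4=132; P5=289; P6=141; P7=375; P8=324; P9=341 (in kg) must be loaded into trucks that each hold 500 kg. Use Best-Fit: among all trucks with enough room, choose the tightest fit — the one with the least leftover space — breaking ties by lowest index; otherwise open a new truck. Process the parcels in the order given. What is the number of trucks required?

truck 1: place P1 (272 kg), 228 kg left
truck 2: place P2 (280 kg), 220 kg left
truck 2: place P3 (50 kg), 170 kg left
truck 2: place P4 (132 kg), 38 kg left
truck 3: place P5 (289 kg), 211 kg left
truck 3: place P6 (141 kg), 70 kg left
truck 4: place P7 (375 kg), 125 kg left
truck 5: place P8 (324 kg), 176 kg left
truck 6: place P9 (341 kg), 159 kg left
Final trucks: [272] [280,50,132] [289,141] [375] [324] [341].

6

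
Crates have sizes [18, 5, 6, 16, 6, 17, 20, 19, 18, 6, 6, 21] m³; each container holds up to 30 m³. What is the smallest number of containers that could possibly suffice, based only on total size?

6

Total size = 18 + 5 + 6 + 16 + 6 + 17 + 20 + 19 + 18 + 6 + 6 + 21 = 158 m³.
⌈158 / 30⌉ = 6.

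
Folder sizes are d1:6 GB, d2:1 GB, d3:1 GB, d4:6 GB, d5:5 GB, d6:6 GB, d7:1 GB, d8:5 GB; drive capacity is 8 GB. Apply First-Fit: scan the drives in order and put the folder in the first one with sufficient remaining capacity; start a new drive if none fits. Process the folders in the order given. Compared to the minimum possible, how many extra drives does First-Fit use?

0

First-Fit: [6,1,1] [6,1] [5] [6] [5] → 5 drives.
5 folders exceed 4 GB (half the capacity), and no two of those can share a drive, so at least 5 drives are needed.
So 5 is already optimal.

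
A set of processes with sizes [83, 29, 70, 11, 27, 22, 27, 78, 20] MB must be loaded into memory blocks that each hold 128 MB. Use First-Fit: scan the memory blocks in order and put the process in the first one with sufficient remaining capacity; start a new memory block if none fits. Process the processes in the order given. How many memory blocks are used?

3 memory blocks

memory block 1: place 83 MB, 45 MB left
memory block 1: place 29 MB, 16 MB left
memory block 2: place 70 MB, 58 MB left
memory block 1: place 11 MB, 5 MB left
memory block 2: place 27 MB, 31 MB left
memory block 2: place 22 MB, 9 MB left
memory block 3: place 27 MB, 101 MB left
memory block 3: place 78 MB, 23 MB left
memory block 3: place 20 MB, 3 MB left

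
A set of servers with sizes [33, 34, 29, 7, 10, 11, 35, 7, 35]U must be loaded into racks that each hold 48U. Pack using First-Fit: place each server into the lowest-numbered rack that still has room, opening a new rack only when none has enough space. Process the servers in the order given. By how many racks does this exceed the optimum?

First-Fit: [33,7,7] [34,10] [29,11] [35] [35] → 5 racks.
Total size 201U; any packing needs at least ⌈201/48⌉ = 5 racks.
So 5 is already optimal.

0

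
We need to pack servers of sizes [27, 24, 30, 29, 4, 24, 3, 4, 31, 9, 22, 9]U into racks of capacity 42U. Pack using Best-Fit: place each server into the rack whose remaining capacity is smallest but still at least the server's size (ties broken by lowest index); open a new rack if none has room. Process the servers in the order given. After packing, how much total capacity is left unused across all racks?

78

rack 1: place 27U, 15U left
rack 2: place 24U, 18U left
rack 3: place 30U, 12U left
rack 4: place 29U, 13U left
rack 3: place 4U, 8U left
rack 5: place 24U, 18U left
rack 3: place 3U, 5U left
rack 3: place 4U, 1U left
rack 6: place 31U, 11U left
rack 6: place 9U, 2U left
rack 7: place 22U, 20U left
rack 4: place 9U, 4U left
7 racks × 42U = 294U; used 216U; unused 78U.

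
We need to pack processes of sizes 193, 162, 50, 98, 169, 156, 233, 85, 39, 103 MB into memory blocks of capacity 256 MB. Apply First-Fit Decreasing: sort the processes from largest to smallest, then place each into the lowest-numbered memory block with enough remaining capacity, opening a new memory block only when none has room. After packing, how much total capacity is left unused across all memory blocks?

Sorted descending: 233, 193, 169, 162, 156, 103, 98, 85, 50, 39.
Put 233 MB in memory block 1; 23 MB remain.
Put 193 MB in memory block 2; 63 MB remain.
Put 169 MB in memory block 3; 87 MB remain.
Put 162 MB in memory block 4; 94 MB remain.
Put 156 MB in memory block 5; 100 MB remain.
Put 103 MB in memory block 6; 153 MB remain.
Put 98 MB in memory block 5; 2 MB remain.
Put 85 MB in memory block 3; 2 MB remain.
Put 50 MB in memory block 2; 13 MB remain.
Put 39 MB in memory block 4; 55 MB remain.
6 memory blocks × 256 MB = 1536 MB; used 1288 MB; unused 248 MB.

248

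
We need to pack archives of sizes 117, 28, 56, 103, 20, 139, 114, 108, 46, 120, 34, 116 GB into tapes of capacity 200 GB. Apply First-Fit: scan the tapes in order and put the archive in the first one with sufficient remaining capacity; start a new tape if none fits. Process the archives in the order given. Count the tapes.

7 tapes

Put 117 GB in tape 1; 83 GB remain.
Put 28 GB in tape 1; 55 GB remain.
Put 56 GB in tape 2; 144 GB remain.
Put 103 GB in tape 2; 41 GB remain.
Put 20 GB in tape 1; 35 GB remain.
Put 139 GB in tape 3; 61 GB remain.
Put 114 GB in tape 4; 86 GB remain.
Put 108 GB in tape 5; 92 GB remain.
Put 46 GB in tape 3; 15 GB remain.
Put 120 GB in tape 6; 80 GB remain.
Put 34 GB in tape 1; 1 GB remain.
Put 116 GB in tape 7; 84 GB remain.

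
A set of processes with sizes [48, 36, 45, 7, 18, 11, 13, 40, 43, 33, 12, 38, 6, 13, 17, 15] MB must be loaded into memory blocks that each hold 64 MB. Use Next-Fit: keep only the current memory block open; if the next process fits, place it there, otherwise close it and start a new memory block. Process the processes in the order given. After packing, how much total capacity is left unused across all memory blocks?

Put 48 MB in memory block 1; 16 MB remain.
Put 36 MB in memory block 2; 28 MB remain.
Put 45 MB in memory block 3; 19 MB remain.
Put 7 MB in memory block 3; 12 MB remain.
Put 18 MB in memory block 4; 46 MB remain.
Put 11 MB in memory block 4; 35 MB remain.
Put 13 MB in memory block 4; 22 MB remain.
Put 40 MB in memory block 5; 24 MB remain.
Put 43 MB in memory block 6; 21 MB remain.
Put 33 MB in memory block 7; 31 MB remain.
Put 12 MB in memory block 7; 19 MB remain.
Put 38 MB in memory block 8; 26 MB remain.
Put 6 MB in memory block 8; 20 MB remain.
Put 13 MB in memory block 8; 7 MB remain.
Put 17 MB in memory block 9; 47 MB remain.
Put 15 MB in memory block 9; 32 MB remain.
9 memory blocks × 64 MB = 576 MB; used 395 MB; unused 181 MB.

181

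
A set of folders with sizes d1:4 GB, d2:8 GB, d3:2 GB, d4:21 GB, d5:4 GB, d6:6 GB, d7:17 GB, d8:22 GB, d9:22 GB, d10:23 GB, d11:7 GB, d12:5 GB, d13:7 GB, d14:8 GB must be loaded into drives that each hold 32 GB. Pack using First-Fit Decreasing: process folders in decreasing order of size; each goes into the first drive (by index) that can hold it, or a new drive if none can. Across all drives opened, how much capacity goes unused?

4

Sorted descending: 23, 22, 22, 21, 17, 8, 8, 7, 7, 6, 5, 4, 4, 2.
Put 23 GB in drive 1; 9 GB remain.
Put 22 GB in drive 2; 10 GB remain.
Put 22 GB in drive 3; 10 GB remain.
Put 21 GB in drive 4; 11 GB remain.
Put 17 GB in drive 5; 15 GB remain.
Put 8 GB in drive 1; 1 GB remain.
Put 8 GB in drive 2; 2 GB remain.
Put 7 GB in drive 3; 3 GB remain.
Put 7 GB in drive 4; 4 GB remain.
Put 6 GB in drive 5; 9 GB remain.
Put 5 GB in drive 5; 4 GB remain.
Put 4 GB in drive 4; 0 GB remain.
Put 4 GB in drive 5; 0 GB remain.
Put 2 GB in drive 2; 0 GB remain.
5 drives × 32 GB = 160 GB; used 156 GB; unused 4 GB.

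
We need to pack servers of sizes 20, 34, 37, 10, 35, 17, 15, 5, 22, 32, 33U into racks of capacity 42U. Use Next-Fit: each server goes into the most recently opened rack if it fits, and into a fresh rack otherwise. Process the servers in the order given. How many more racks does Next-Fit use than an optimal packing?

2

Next-Fit: [20] [34] [37] [10] [35] [17,15,5] [22] [32] [33] → 9 racks.
Total size 260U; any packing needs at least ⌈260/42⌉ = 7 racks.
An optimal packing achieves that bound: [37,5] [35] [34] [33] [32,10] [22,20] [17,15] → 7 racks.
Excess: 9 − 7 = 2.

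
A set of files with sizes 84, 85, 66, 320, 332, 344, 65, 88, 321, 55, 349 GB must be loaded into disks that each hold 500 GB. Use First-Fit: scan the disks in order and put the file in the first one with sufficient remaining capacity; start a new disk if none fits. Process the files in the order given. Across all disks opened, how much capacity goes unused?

Put 84 GB in disk 1; 416 GB remain.
Put 85 GB in disk 1; 331 GB remain.
Put 66 GB in disk 1; 265 GB remain.
Put 320 GB in disk 2; 180 GB remain.
Put 332 GB in disk 3; 168 GB remain.
Put 344 GB in disk 4; 156 GB remain.
Put 65 GB in disk 1; 200 GB remain.
Put 88 GB in disk 1; 112 GB remain.
Put 321 GB in disk 5; 179 GB remain.
Put 55 GB in disk 1; 57 GB remain.
Put 349 GB in disk 6; 151 GB remain.
6 disks × 500 GB = 3000 GB; used 2109 GB; unused 891 GB.

891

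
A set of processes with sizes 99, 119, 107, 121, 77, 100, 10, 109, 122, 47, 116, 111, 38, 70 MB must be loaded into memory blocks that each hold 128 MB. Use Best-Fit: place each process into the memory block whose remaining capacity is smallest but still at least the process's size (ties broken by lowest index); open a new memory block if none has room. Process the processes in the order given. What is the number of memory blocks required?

99 MB → memory block 1 (remaining 29 MB)
119 MB → memory block 2 (remaining 9 MB)
107 MB → memory block 3 (remaining 21 MB)
121 MB → memory block 4 (remaining 7 MB)
77 MB → memory block 5 (remaining 51 MB)
100 MB → memory block 6 (remaining 28 MB)
10 MB → memory block 3 (remaining 11 MB)
109 MB → memory block 7 (remaining 19 MB)
122 MB → memory block 8 (remaining 6 MB)
47 MB → memory block 5 (remaining 4 MB)
116 MB → memory block 9 (remaining 12 MB)
111 MB → memory block 10 (remaining 17 MB)
38 MB → memory block 11 (remaining 90 MB)
70 MB → memory block 11 (remaining 20 MB)

11 memory blocks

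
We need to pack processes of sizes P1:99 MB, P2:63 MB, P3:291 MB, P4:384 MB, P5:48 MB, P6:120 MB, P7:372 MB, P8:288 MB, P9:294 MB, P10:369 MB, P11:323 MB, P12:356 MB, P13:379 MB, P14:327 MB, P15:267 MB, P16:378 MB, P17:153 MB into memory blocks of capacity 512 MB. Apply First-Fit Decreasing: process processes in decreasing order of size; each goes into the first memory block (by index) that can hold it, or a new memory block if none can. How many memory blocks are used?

Sorted descending: 384, 379, 378, 372, 369, 356, 327, 323, 294, 291, 288, 267, 153, 120, 99, 63, 48.
Put 384 MB in memory block 1; 128 MB remain.
Put 379 MB in memory block 2; 133 MB remain.
Put 378 MB in memory block 3; 134 MB remain.
Put 372 MB in memory block 4; 140 MB remain.
Put 369 MB in memory block 5; 143 MB remain.
Put 356 MB in memory block 6; 156 MB remain.
Put 327 MB in memory block 7; 185 MB remain.
Put 323 MB in memory block 8; 189 MB remain.
Put 294 MB in memory block 9; 218 MB remain.
Put 291 MB in memory block 10; 221 MB remain.
Put 288 MB in memory block 11; 224 MB remain.
Put 267 MB in memory block 12; 245 MB remain.
Put 153 MB in memory block 6; 3 MB remain.
Put 120 MB in memory block 1; 8 MB remain.
Put 99 MB in memory block 2; 34 MB remain.
Put 63 MB in memory block 3; 71 MB remain.
Put 48 MB in memory block 3; 23 MB remain.

12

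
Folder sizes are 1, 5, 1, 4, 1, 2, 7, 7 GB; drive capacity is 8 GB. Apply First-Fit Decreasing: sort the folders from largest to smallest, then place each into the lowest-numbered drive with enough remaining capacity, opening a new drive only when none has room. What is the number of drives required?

Sorted descending: 7, 7, 5, 4, 2, 1, 1, 1.
drive 1: place 7 GB, 1 GB left
drive 2: place 7 GB, 1 GB left
drive 3: place 5 GB, 3 GB left
drive 4: place 4 GB, 4 GB left
drive 3: place 2 GB, 1 GB left
drive 1: place 1 GB, 0 GB left
drive 2: place 1 GB, 0 GB left
drive 3: place 1 GB, 0 GB left
Final drives: [7,1] [7,1] [5,2,1] [4].

4 drives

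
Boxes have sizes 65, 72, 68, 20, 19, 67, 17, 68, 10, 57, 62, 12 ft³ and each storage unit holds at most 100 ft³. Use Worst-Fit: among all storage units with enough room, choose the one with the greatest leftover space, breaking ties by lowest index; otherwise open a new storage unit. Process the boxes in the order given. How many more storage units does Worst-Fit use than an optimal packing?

0

Worst-Fit: [65,20] [72] [68,19] [67,17] [68,10] [57,12] [62] → 7 storage units.
7 boxes exceed 50 ft³ (half the capacity), and no two of those can share a storage unit, so at least 7 storage units are needed.
So 7 is already optimal.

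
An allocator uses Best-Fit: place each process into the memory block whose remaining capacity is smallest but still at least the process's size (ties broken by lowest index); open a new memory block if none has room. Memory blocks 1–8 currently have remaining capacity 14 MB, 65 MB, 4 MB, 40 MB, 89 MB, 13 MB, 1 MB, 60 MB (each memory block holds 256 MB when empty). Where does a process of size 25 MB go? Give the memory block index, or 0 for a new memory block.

Memory blocks with room: memory block 2 (65 MB), memory block 4 (40 MB), memory block 5 (89 MB), memory block 8 (60 MB).
Tightest fit is memory block 4 with 40 MB free.

4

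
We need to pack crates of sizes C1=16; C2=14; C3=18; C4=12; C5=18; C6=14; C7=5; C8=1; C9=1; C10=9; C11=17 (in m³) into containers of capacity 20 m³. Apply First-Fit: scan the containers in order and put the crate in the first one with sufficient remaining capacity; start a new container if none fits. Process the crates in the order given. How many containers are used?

container 1: place C1 (16 m³), 4 m³ left
container 2: place C2 (14 m³), 6 m³ left
container 3: place C3 (18 m³), 2 m³ left
container 4: place C4 (12 m³), 8 m³ left
container 5: place C5 (18 m³), 2 m³ left
container 6: place C6 (14 m³), 6 m³ left
container 2: place C7 (5 m³), 1 m³ left
container 1: place C8 (1 m³), 3 m³ left
container 1: place C9 (1 m³), 2 m³ left
container 7: place C10 (9 m³), 11 m³ left
container 8: place C11 (17 m³), 3 m³ left
Final containers: [16,1,1] [14,5] [18] [12] [18] [14] [9] [17].

8 containers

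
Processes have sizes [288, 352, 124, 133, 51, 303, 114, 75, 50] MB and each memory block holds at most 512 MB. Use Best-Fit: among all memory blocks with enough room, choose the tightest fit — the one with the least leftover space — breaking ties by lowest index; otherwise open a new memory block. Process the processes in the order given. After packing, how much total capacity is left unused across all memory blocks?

288 MB → memory block 1 (remaining 224 MB)
352 MB → memory block 2 (remaining 160 MB)
124 MB → memory block 2 (remaining 36 MB)
133 MB → memory block 1 (remaining 91 MB)
51 MB → memory block 1 (remaining 40 MB)
303 MB → memory block 3 (remaining 209 MB)
114 MB → memory block 3 (remaining 95 MB)
75 MB → memory block 3 (remaining 20 MB)
50 MB → memory block 4 (remaining 462 MB)
4 memory blocks × 512 MB = 2048 MB; used 1490 MB; unused 558 MB.

558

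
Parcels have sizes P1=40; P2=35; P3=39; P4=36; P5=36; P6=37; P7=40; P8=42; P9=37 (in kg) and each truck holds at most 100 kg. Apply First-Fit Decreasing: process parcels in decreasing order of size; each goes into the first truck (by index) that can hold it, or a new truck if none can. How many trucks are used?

Sorted descending: 42, 40, 40, 39, 37, 37, 36, 36, 35.
truck 1: place 42 kg, 58 kg left
truck 1: place 40 kg, 18 kg left
truck 2: place 40 kg, 60 kg left
truck 2: place 39 kg, 21 kg left
truck 3: place 37 kg, 63 kg left
truck 3: place 37 kg, 26 kg left
truck 4: place 36 kg, 64 kg left
truck 4: place 36 kg, 28 kg left
truck 5: place 35 kg, 65 kg left
Final trucks: [42,40] [40,39] [37,37] [36,36] [35].

5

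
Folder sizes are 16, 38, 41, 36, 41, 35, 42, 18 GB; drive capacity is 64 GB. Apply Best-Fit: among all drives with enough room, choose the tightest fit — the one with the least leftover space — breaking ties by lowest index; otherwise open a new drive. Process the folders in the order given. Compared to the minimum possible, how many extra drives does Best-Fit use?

0

Best-Fit: [16,38] [41] [36] [41] [35] [42,18] → 6 drives.
6 folders exceed 32 GB (half the capacity), and no two of those can share a drive, so at least 6 drives are needed.
So 6 is already optimal.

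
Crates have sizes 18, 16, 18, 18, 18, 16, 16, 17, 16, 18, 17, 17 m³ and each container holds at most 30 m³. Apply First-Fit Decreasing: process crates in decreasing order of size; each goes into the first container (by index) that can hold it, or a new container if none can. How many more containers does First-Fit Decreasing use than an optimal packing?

0

First-Fit Decreasing: [18] [18] [18] [18] [18] [17] [17] [17] [16] [16] [16] [16] → 12 containers.
12 crates exceed 15 m³ (half the capacity), and no two of those can share a container, so at least 12 containers are needed.
So 12 is already optimal.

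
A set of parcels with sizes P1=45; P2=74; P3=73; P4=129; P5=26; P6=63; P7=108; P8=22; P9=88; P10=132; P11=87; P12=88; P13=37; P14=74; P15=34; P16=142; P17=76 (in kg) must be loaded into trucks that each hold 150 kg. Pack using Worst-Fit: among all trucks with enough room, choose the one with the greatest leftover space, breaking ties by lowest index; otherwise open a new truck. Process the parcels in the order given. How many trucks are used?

P1 (45 kg) → truck 1 (remaining 105 kg)
P2 (74 kg) → truck 1 (remaining 31 kg)
P3 (73 kg) → truck 2 (remaining 77 kg)
P4 (129 kg) → truck 3 (remaining 21 kg)
P5 (26 kg) → truck 2 (remaining 51 kg)
P6 (63 kg) → truck 4 (remaining 87 kg)
P7 (108 kg) → truck 5 (remaining 42 kg)
P8 (22 kg) → truck 4 (remaining 65 kg)
P9 (88 kg) → truck 6 (remaining 62 kg)
P10 (132 kg) → truck 7 (remaining 18 kg)
P11 (87 kg) → truck 8 (remaining 63 kg)
P12 (88 kg) → truck 9 (remaining 62 kg)
P13 (37 kg) → truck 4 (remaining 28 kg)
P14 (74 kg) → truck 10 (remaining 76 kg)
P15 (34 kg) → truck 10 (remaining 42 kg)
P16 (142 kg) → truck 11 (remaining 8 kg)
P17 (76 kg) → truck 12 (remaining 74 kg)
Final trucks: [45,74] [73,26] [129] [63,22,37] [108] [88] [132] [87] [88] [74,34] [142] [76].

12 trucks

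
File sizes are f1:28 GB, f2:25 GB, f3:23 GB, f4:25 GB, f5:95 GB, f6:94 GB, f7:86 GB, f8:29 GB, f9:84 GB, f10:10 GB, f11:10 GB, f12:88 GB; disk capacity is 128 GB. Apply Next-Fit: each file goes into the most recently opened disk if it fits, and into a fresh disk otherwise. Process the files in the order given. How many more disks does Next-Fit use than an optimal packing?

1

Next-Fit: [28,25,23,25] [95] [94] [86,29] [84,10,10] [88] → 6 disks.
Total size 597 GB; any packing needs at least ⌈597/128⌉ = 5 disks.
An optimal packing achieves that bound: [95,29] [94,28] [88,25,10] [86,25,10] [84,23] → 5 disks.
Excess: 6 − 5 = 1.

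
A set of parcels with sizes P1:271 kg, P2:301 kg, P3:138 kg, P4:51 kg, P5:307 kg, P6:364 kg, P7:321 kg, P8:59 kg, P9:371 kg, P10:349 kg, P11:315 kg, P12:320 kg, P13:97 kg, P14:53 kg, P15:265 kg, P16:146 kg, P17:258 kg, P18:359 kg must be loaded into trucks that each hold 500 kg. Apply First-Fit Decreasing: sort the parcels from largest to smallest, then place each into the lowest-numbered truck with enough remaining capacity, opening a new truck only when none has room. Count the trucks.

12

Sorted descending: 371, 364, 359, 349, 321, 320, 315, 307, 301, 271, 265, 258, 146, 138, 97, 59, 53, 51.
truck 1: place 371 kg, 129 kg left
truck 2: place 364 kg, 136 kg left
truck 3: place 359 kg, 141 kg left
truck 4: place 349 kg, 151 kg left
truck 5: place 321 kg, 179 kg left
truck 6: place 320 kg, 180 kg left
truck 7: place 315 kg, 185 kg left
truck 8: place 307 kg, 193 kg left
truck 9: place 301 kg, 199 kg left
truck 10: place 271 kg, 229 kg left
truck 11: place 265 kg, 235 kg left
truck 12: place 258 kg, 242 kg left
truck 4: place 146 kg, 5 kg left
truck 3: place 138 kg, 3 kg left
truck 1: place 97 kg, 32 kg left
truck 2: place 59 kg, 77 kg left
truck 2: place 53 kg, 24 kg left
truck 5: place 51 kg, 128 kg left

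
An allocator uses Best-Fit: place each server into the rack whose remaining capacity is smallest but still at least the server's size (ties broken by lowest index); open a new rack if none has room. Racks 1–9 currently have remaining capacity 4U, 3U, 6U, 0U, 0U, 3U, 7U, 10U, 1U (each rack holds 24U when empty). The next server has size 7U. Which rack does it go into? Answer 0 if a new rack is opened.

7

Racks with room: rack 7 (7U), rack 8 (10U).
Tightest fit is rack 7 with 7U free.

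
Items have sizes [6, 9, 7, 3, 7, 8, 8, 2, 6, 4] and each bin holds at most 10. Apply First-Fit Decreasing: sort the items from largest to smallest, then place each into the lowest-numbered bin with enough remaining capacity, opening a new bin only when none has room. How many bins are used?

7

Sorted descending: 9, 8, 8, 7, 7, 6, 6, 4, 3, 2.
9 → bin 1 (remaining 1)
8 → bin 2 (remaining 2)
8 → bin 3 (remaining 2)
7 → bin 4 (remaining 3)
7 → bin 5 (remaining 3)
6 → bin 6 (remaining 4)
6 → bin 7 (remaining 4)
4 → bin 6 (remaining 0)
3 → bin 4 (remaining 0)
2 → bin 2 (remaining 0)
Final bins: [9] [8,2] [8] [7,3] [7] [6,4] [6].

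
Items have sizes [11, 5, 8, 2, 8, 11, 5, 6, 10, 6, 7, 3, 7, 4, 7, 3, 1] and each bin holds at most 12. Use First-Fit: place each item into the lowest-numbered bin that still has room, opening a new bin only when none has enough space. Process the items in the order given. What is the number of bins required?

10

11 → bin 1 (remaining 1)
5 → bin 2 (remaining 7)
8 → bin 3 (remaining 4)
2 → bin 2 (remaining 5)
8 → bin 4 (remaining 4)
11 → bin 5 (remaining 1)
5 → bin 2 (remaining 0)
6 → bin 6 (remaining 6)
10 → bin 7 (remaining 2)
6 → bin 6 (remaining 0)
7 → bin 8 (remaining 5)
3 → bin 3 (remaining 1)
7 → bin 9 (remaining 5)
4 → bin 4 (remaining 0)
7 → bin 10 (remaining 5)
3 → bin 8 (remaining 2)
1 → bin 1 (remaining 0)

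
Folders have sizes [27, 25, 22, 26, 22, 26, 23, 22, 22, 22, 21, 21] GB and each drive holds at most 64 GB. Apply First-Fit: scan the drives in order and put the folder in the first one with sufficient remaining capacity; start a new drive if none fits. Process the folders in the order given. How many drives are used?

drive 1: place 27 GB, 37 GB left
drive 1: place 25 GB, 12 GB left
drive 2: place 22 GB, 42 GB left
drive 2: place 26 GB, 16 GB left
drive 3: place 22 GB, 42 GB left
drive 3: place 26 GB, 16 GB left
drive 4: place 23 GB, 41 GB left
drive 4: place 22 GB, 19 GB left
drive 5: place 22 GB, 42 GB left
drive 5: place 22 GB, 20 GB left
drive 6: place 21 GB, 43 GB left
drive 6: place 21 GB, 22 GB left
Final drives: [27,25] [22,26] [22,26] [23,22] [22,22] [21,21].

6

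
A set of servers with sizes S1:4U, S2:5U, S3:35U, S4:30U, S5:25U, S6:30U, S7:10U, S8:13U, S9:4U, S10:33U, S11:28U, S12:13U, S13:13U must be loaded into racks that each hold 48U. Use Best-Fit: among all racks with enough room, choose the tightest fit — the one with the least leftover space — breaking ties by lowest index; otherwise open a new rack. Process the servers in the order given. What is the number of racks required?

6 racks

Put S1 (4U) in rack 1; 44U remain.
Put S2 (5U) in rack 1; 39U remain.
Put S3 (35U) in rack 1; 4U remain.
Put S4 (30U) in rack 2; 18U remain.
Put S5 (25U) in rack 3; 23U remain.
Put S6 (30U) in rack 4; 18U remain.
Put S7 (10U) in rack 2; 8U remain.
Put S8 (13U) in rack 4; 5U remain.
Put S9 (4U) in rack 1; 0U remain.
Put S10 (33U) in rack 5; 15U remain.
Put S11 (28U) in rack 6; 20U remain.
Put S12 (13U) in rack 5; 2U remain.
Put S13 (13U) in rack 6; 7U remain.
Final racks: [4,5,35,4] [30,10] [25] [30,13] [33,13] [28,13].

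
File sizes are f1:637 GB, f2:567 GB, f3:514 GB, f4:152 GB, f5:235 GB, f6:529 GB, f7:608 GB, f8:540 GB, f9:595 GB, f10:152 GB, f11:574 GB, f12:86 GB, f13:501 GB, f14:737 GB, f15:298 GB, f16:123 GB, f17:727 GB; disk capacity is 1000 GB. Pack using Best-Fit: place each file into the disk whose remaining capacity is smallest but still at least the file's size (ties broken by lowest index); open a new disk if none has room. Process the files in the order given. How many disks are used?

11

Put f1 (637 GB) in disk 1; 363 GB remain.
Put f2 (567 GB) in disk 2; 433 GB remain.
Put f3 (514 GB) in disk 3; 486 GB remain.
Put f4 (152 GB) in disk 1; 211 GB remain.
Put f5 (235 GB) in disk 2; 198 GB remain.
Put f6 (529 GB) in disk 4; 471 GB remain.
Put f7 (608 GB) in disk 5; 392 GB remain.
Put f8 (540 GB) in disk 6; 460 GB remain.
Put f9 (595 GB) in disk 7; 405 GB remain.
Put f10 (152 GB) in disk 2; 46 GB remain.
Put f11 (574 GB) in disk 8; 426 GB remain.
Put f12 (86 GB) in disk 1; 125 GB remain.
Put f13 (501 GB) in disk 9; 499 GB remain.
Put f14 (737 GB) in disk 10; 263 GB remain.
Put f15 (298 GB) in disk 5; 94 GB remain.
Put f16 (123 GB) in disk 1; 2 GB remain.
Put f17 (727 GB) in disk 11; 273 GB remain.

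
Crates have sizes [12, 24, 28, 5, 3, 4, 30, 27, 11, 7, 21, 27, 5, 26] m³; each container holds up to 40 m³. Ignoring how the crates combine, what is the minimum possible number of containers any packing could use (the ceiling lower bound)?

6 containers

Total size = 12 + 24 + 28 + 5 + 3 + 4 + 30 + 27 + 11 + 7 + 21 + 27 + 5 + 26 = 230 m³.
⌈230 / 40⌉ = 6.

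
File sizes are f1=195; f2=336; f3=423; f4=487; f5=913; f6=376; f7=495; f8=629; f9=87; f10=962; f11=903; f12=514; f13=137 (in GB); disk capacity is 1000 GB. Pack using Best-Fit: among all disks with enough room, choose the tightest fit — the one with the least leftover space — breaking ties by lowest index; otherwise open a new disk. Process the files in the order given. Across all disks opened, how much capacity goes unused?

1543

f1 (195 GB) → disk 1 (remaining 805 GB)
f2 (336 GB) → disk 1 (remaining 469 GB)
f3 (423 GB) → disk 1 (remaining 46 GB)
f4 (487 GB) → disk 2 (remaining 513 GB)
f5 (913 GB) → disk 3 (remaining 87 GB)
f6 (376 GB) → disk 2 (remaining 137 GB)
f7 (495 GB) → disk 4 (remaining 505 GB)
f8 (629 GB) → disk 5 (remaining 371 GB)
f9 (87 GB) → disk 3 (remaining 0 GB)
f10 (962 GB) → disk 6 (remaining 38 GB)
f11 (903 GB) → disk 7 (remaining 97 GB)
f12 (514 GB) → disk 8 (remaining 486 GB)
f13 (137 GB) → disk 2 (remaining 0 GB)
8 disks × 1000 GB = 8000 GB; used 6457 GB; unused 1543 GB.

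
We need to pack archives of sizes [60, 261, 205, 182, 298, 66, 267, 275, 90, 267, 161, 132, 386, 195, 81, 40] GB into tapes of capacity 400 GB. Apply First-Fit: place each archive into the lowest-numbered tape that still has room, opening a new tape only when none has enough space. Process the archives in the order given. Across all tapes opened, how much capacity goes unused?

234

tape 1: place 60 GB, 340 GB left
tape 1: place 261 GB, 79 GB left
tape 2: place 205 GB, 195 GB left
tape 2: place 182 GB, 13 GB left
tape 3: place 298 GB, 102 GB left
tape 1: place 66 GB, 13 GB left
tape 4: place 267 GB, 133 GB left
tape 5: place 275 GB, 125 GB left
tape 3: place 90 GB, 12 GB left
tape 6: place 267 GB, 133 GB left
tape 7: place 161 GB, 239 GB left
tape 4: place 132 GB, 1 GB left
tape 8: place 386 GB, 14 GB left
tape 7: place 195 GB, 44 GB left
tape 5: place 81 GB, 44 GB left
tape 5: place 40 GB, 4 GB left
8 tapes × 400 GB = 3200 GB; used 2966 GB; unused 234 GB.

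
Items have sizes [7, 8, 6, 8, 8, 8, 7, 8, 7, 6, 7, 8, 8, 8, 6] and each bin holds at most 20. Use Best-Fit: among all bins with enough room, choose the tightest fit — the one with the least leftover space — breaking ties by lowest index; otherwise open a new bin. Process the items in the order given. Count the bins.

7 bins

bin 1: place 7, 13 left
bin 1: place 8, 5 left
bin 2: place 6, 14 left
bin 2: place 8, 6 left
bin 3: place 8, 12 left
bin 3: place 8, 4 left
bin 4: place 7, 13 left
bin 4: place 8, 5 left
bin 5: place 7, 13 left
bin 2: place 6, 0 left
bin 5: place 7, 6 left
bin 6: place 8, 12 left
bin 6: place 8, 4 left
bin 7: place 8, 12 left
bin 5: place 6, 0 left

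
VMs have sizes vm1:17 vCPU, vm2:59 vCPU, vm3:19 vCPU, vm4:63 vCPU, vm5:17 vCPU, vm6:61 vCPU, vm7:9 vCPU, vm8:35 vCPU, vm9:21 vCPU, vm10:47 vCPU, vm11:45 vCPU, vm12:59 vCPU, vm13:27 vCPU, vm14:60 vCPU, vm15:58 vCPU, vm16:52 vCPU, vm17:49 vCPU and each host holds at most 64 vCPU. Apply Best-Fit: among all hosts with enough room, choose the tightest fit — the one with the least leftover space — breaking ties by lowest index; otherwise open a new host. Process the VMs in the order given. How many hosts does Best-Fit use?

13 hosts

host 1: place vm1 (17 vCPU), 47 vCPU left
host 2: place vm2 (59 vCPU), 5 vCPU left
host 1: place vm3 (19 vCPU), 28 vCPU left
host 3: place vm4 (63 vCPU), 1 vCPU left
host 1: place vm5 (17 vCPU), 11 vCPU left
host 4: place vm6 (61 vCPU), 3 vCPU left
host 1: place vm7 (9 vCPU), 2 vCPU left
host 5: place vm8 (35 vCPU), 29 vCPU left
host 5: place vm9 (21 vCPU), 8 vCPU left
host 6: place vm10 (47 vCPU), 17 vCPU left
host 7: place vm11 (45 vCPU), 19 vCPU left
host 8: place vm12 (59 vCPU), 5 vCPU left
host 9: place vm13 (27 vCPU), 37 vCPU left
host 10: place vm14 (60 vCPU), 4 vCPU left
host 11: place vm15 (58 vCPU), 6 vCPU left
host 12: place vm16 (52 vCPU), 12 vCPU left
host 13: place vm17 (49 vCPU), 15 vCPU left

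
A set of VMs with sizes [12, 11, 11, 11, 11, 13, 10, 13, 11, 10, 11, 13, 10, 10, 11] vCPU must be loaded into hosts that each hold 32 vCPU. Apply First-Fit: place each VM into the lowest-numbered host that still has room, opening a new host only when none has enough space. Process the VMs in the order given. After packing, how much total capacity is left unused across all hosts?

host 1: place 12 vCPU, 20 vCPU left
host 1: place 11 vCPU, 9 vCPU left
host 2: place 11 vCPU, 21 vCPU left
host 2: place 11 vCPU, 10 vCPU left
host 3: place 11 vCPU, 21 vCPU left
host 3: place 13 vCPU, 8 vCPU left
host 2: place 10 vCPU, 0 vCPU left
host 4: place 13 vCPU, 19 vCPU left
host 4: place 11 vCPU, 8 vCPU left
host 5: place 10 vCPU, 22 vCPU left
host 5: place 11 vCPU, 11 vCPU left
host 6: place 13 vCPU, 19 vCPU left
host 5: place 10 vCPU, 1 vCPU left
host 6: place 10 vCPU, 9 vCPU left
host 7: place 11 vCPU, 21 vCPU left
7 hosts × 32 vCPU = 224 vCPU; used 168 vCPU; unused 56 vCPU.

56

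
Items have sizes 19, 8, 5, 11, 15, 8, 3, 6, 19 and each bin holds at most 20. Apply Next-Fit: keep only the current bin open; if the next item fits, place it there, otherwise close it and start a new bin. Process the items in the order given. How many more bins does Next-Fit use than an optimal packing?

Next-Fit: [19] [8,5] [11] [15] [8,3,6] [19] → 6 bins.
Total size 94; any packing needs at least ⌈94/20⌉ = 5 bins.
An optimal packing achieves that bound: [19] [19] [15,5] [11,8] [8,6,3] → 5 bins.
Excess: 6 − 5 = 1.

1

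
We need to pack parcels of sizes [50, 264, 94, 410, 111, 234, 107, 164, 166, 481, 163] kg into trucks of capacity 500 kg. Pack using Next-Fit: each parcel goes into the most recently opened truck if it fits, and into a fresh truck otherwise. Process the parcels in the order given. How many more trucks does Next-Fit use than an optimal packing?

Next-Fit: [50,264,94] [410] [111,234,107] [164,166] [481] [163] → 6 trucks.
Total size 2244 kg; any packing needs at least ⌈2244/500⌉ = 5 trucks.
An optimal packing achieves that bound: [481] [410,50] [264,234] [166,164,163] [111,107,94] → 5 trucks.
Excess: 6 − 5 = 1.

1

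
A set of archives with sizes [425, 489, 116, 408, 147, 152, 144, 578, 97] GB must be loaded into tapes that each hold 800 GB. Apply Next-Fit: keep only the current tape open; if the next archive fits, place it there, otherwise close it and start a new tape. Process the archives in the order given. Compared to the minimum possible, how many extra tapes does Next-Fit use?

1

Next-Fit: [425] [489,116] [408,147,152] [144,578] [97] → 5 tapes.
Total size 2556 GB; any packing needs at least ⌈2556/800⌉ = 4 tapes.
An optimal packing achieves that bound: [578,152] [489,147,144] [425,116,97] [408] → 4 tapes.
Excess: 5 − 4 = 1.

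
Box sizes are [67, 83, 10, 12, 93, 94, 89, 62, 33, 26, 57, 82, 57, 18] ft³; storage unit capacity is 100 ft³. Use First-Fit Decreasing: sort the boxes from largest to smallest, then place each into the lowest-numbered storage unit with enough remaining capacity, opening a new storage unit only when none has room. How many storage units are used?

9 storage units

Sorted descending: 94, 93, 89, 83, 82, 67, 62, 57, 57, 33, 26, 18, 12, 10.
94 ft³ → storage unit 1 (remaining 6 ft³)
93 ft³ → storage unit 2 (remaining 7 ft³)
89 ft³ → storage unit 3 (remaining 11 ft³)
83 ft³ → storage unit 4 (remaining 17 ft³)
82 ft³ → storage unit 5 (remaining 18 ft³)
67 ft³ → storage unit 6 (remaining 33 ft³)
62 ft³ → storage unit 7 (remaining 38 ft³)
57 ft³ → storage unit 8 (remaining 43 ft³)
57 ft³ → storage unit 9 (remaining 43 ft³)
33 ft³ → storage unit 6 (remaining 0 ft³)
26 ft³ → storage unit 7 (remaining 12 ft³)
18 ft³ → storage unit 5 (remaining 0 ft³)
12 ft³ → storage unit 4 (remaining 5 ft³)
10 ft³ → storage unit 3 (remaining 1 ft³)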